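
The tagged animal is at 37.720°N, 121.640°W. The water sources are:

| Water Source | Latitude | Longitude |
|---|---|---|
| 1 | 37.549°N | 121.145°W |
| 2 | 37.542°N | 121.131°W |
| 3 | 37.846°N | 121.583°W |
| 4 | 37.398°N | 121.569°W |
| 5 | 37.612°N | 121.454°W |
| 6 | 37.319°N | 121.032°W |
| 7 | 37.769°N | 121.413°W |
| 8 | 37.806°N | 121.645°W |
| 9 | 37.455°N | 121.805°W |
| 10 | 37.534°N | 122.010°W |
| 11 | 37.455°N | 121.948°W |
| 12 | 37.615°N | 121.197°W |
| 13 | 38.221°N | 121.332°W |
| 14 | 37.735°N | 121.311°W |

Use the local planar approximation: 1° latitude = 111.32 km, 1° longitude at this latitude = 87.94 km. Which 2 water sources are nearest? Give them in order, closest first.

8, 3

Distances from 37.720°N, 121.640°W:
1: √((-0.171·111.32)² + (0.495·87.94)²) = √(362.35864 + 1894.88702) = 47.510 km
2: √((-0.178·111.32)² + (0.509·87.94)²) = √(392.63264 + 2003.58830) = 48.951 km
3: √((0.126·111.32)² + (0.057·87.94)²) = √(196.73765 + 25.12596) = 14.895 km
4: √((-0.322·111.32)² + (0.071·87.94)²) = √(1284.86689 + 38.98429) = 36.385 km
5: √((-0.108·111.32)² + (0.186·87.94)²) = √(144.54195 + 267.54621) = 20.300 km
6: √((-0.401·111.32)² + (0.608·87.94)²) = √(1992.66889 + 2858.77569) = 69.652 km
7: √((0.049·111.32)² + (0.227·87.94)²) = √(29.75353 + 398.49662) = 20.694 km
8: √((0.086·111.32)² + (-0.005·87.94)²) = √(91.65229 + 0.19334) = 9.584 km
9: √((-0.265·111.32)² + (-0.165·87.94)²) = √(870.23820 + 210.54300) = 32.875 km
10: √((-0.186·111.32)² + (-0.370·87.94)²) = √(428.71856 + 1058.70843) = 38.567 km
11: √((-0.265·111.32)² + (-0.308·87.94)²) = √(870.23820 + 733.62539) = 40.048 km
12: √((-0.105·111.32)² + (0.443·87.94)²) = √(136.62337 + 1517.68057) = 40.673 km
13: √((0.501·111.32)² + (0.308·87.94)²) = √(3110.44013 + 733.62539) = 62.001 km
14: √((0.015·111.32)² + (0.329·87.94)²) = √(2.78823 + 837.07567) = 28.980 km
Sorted: 8 (9.584 km) < 3 (14.895 km) < 5 (20.300 km) < 7 (20.694 km) < …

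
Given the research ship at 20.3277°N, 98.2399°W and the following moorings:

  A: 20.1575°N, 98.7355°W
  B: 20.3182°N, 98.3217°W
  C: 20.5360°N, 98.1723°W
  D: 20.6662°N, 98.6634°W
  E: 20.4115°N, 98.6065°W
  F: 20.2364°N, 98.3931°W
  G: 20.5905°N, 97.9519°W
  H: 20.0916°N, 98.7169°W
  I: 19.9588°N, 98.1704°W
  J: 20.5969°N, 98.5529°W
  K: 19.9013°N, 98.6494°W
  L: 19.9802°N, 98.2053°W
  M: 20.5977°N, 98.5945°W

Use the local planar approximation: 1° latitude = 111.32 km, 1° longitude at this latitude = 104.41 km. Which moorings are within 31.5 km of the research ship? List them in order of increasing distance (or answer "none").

B, F, C

Distances from 20.3277°N, 98.2399°W:
A: 55.1052 km
B: 8.6060 km
C: 24.2384 km
D: 58.0958 km
E: 39.3971 km
F: 18.9514 km
G: 41.9531 km
H: 56.3132 km
I: 41.7021 km
J: 44.3401 km
K: 63.8840 km
L: 38.8520 km
M: 47.6880 km
Threshold 31.5 km: B (8.6060 km), F (18.9514 km), C (24.2384 km) are within range.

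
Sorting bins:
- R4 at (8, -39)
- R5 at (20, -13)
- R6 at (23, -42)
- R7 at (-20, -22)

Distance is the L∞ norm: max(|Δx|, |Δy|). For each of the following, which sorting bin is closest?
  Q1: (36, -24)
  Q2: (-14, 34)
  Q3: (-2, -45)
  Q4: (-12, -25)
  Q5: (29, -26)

Q1 at (36, -24):
  R4: max(|-28|, |-15|) = 28
  R5: max(|-16|, |11|) = 16
  R6: max(|-13|, |-18|) = 18
  R7: max(|-56|, |2|) = 56
  → nearest: R5 (16)
Q2 at (-14, 34):
  R4: max(|22|, |-73|) = 73
  R5: max(|34|, |-47|) = 47
  R6: max(|37|, |-76|) = 76
  R7: max(|-6|, |-56|) = 56
  → nearest: R5 (47)
Q3 at (-2, -45):
  R4: max(|10|, |6|) = 10
  R5: max(|22|, |32|) = 32
  R6: max(|25|, |3|) = 25
  R7: max(|-18|, |23|) = 23
  → nearest: R4 (10)
Q4 at (-12, -25):
  R4: max(|20|, |-14|) = 20
  R5: max(|32|, |12|) = 32
  R6: max(|35|, |-17|) = 35
  R7: max(|-8|, |3|) = 8
  → nearest: R7 (8)
Q5 at (29, -26):
  R4: max(|-21|, |-13|) = 21
  R5: max(|-9|, |13|) = 13
  R6: max(|-6|, |-16|) = 16
  R7: max(|-49|, |4|) = 49
  → nearest: R5 (13)

Q1→R5; Q2→R5; Q3→R4; Q4→R7; Q5→R5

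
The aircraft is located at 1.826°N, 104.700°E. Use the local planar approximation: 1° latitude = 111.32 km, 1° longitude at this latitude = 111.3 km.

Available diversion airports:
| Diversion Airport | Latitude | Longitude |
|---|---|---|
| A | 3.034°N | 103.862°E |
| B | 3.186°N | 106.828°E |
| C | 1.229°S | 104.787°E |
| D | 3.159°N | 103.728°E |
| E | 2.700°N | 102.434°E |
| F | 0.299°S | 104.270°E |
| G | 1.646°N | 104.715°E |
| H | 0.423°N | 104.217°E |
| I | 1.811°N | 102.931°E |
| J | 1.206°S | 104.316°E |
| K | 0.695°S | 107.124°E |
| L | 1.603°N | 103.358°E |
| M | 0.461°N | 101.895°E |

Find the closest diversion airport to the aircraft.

Distances from 1.826°N, 104.700°E:
A: √((1.208·111.32)² + (-0.838·111.3)²) = √(18083.40729 + 8699.18098) = 163.654 km
B: √((1.360·111.32)² + (2.128·111.3)²) = √(22920.50658 + 56096.21719) = 281.099 km
C: √((-3.055·111.32)² + (0.087·111.3)²) = √(115656.17482 + 93.76243) = 340.220 km
D: √((1.333·111.32)² + (-0.972·111.3)²) = √(22019.46152 + 11703.69131) = 183.639 km
E: √((0.874·111.32)² + (-2.266·111.3)²) = √(9466.06017 + 63607.76555) = 270.322 km
F: √((-2.125·111.32)² + (-0.430·111.3)²) = √(55958.26802 + 2290.48388) = 241.348 km
G: √((-0.180·111.32)² + (0.015·111.3)²) = √(401.50541 + 2.78723) = 20.107 km
H: √((-1.403·111.32)² + (-0.483·111.3)²) = √(24392.80463 + 2889.91181) = 165.175 km
I: √((-0.015·111.32)² + (-1.769·111.3)²) = √(2.78823 + 38765.55397) = 196.897 km
J: √((-3.032·111.32)² + (-0.384·111.3)²) = √(113921.26249 + 1826.63922) = 340.217 km
K: √((-2.521·111.32)² + (2.424·111.3)²) = √(78757.52989 + 72787.29160) = 389.288 km
L: √((-0.223·111.32)² + (-1.342·111.3)²) = √(616.24885 + 22309.78373) = 151.413 km
M: √((-1.365·111.32)² + (-2.805·111.3)²) = √(23089.34952 + 97466.65461) = 347.212 km
Minimum: G at 20.107 km.

G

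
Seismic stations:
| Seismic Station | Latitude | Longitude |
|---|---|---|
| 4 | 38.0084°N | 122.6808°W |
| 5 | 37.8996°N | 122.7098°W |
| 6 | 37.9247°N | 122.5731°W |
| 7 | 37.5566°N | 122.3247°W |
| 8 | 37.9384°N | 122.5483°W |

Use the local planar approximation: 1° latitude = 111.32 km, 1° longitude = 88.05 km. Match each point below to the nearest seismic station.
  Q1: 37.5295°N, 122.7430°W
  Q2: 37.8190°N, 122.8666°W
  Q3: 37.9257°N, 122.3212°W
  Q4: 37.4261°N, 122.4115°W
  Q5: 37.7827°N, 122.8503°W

Q1 at 37.5295°N, 122.7430°W:
  4: 53.5917 km
  5: 41.3031 km
  6: 46.4676 km
  7: 36.9547 km
  8: 48.6400 km
  → nearest: 7 (36.9547 km)
Q2 at 37.8190°N, 122.8666°W:
  4: 26.6866 km
  5: 16.4656 km
  6: 28.3953 km
  7: 55.9455 km
  8: 31.0184 km
  → nearest: 5 (16.4656 km)
Q3 at 37.9257°N, 122.3212°W:
  4: 32.9740 km
  5: 34.3394 km
  6: 22.1801 km
  7: 41.0894 km
  8: 20.0461 km
  → nearest: 8 (20.0461 km)
Q4 at 37.4261°N, 122.4115°W:
  4: 69.0224 km
  5: 58.8915 km
  6: 57.2990 km
  7: 16.4150 km
  8: 58.2874 km
  → nearest: 7 (16.4150 km)
Q5 at 37.7827°N, 122.8503°W:
  4: 29.2233 km
  5: 17.9552 km
  6: 29.0792 km
  7: 52.6807 km
  8: 31.7412 km
  → nearest: 5 (17.9552 km)

Q1→7; Q2→5; Q3→8; Q4→7; Q5→5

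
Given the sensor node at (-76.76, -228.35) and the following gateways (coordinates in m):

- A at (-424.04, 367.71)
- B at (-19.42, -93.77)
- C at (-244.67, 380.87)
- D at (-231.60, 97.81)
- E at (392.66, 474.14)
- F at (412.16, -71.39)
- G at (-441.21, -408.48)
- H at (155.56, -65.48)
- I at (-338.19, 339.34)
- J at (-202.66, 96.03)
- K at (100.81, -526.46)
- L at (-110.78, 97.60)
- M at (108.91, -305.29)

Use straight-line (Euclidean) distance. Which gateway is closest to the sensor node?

Distances from (-76.76, -228.35):
A: √((-347.28)² + (596.06)²) = √(120603.3984 + 355287.5236) = 689.85 m
B: √((57.34)² + (134.58)²) = √(3287.8756 + 18111.7764) = 146.29 m
C: √((-167.91)² + (609.22)²) = √(28193.7681 + 371149.0084) = 631.94 m
D: √((-154.84)² + (326.16)²) = √(23975.4256 + 106380.3456) = 361.05 m
E: √((469.42)² + (702.49)²) = √(220355.1364 + 493492.2001) = 844.89 m
F: √((488.92)² + (156.96)²) = √(239042.7664 + 24636.4416) = 513.50 m
G: √((-364.45)² + (-180.13)²) = √(132823.8025 + 32446.8169) = 406.53 m
H: √((232.32)² + (162.87)²) = √(53972.5824 + 26526.6369) = 283.72 m
I: √((-261.43)² + (567.69)²) = √(68345.6449 + 322271.9361) = 624.99 m
J: √((-125.90)² + (324.38)²) = √(15850.8100 + 105222.3844) = 347.96 m
K: √((177.57)² + (-298.11)²) = √(31531.1049 + 88869.5721) = 346.99 m
L: √((-34.02)² + (325.95)²) = √(1157.3604 + 106243.4025) = 327.72 m
M: √((185.67)² + (-76.94)²) = √(34473.3489 + 5919.7636) = 200.98 m
Minimum: B at 146.29 m.

B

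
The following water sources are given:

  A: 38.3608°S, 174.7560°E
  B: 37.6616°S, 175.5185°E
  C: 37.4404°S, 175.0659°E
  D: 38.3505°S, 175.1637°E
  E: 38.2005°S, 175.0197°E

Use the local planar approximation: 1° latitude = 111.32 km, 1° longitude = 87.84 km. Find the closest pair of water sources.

D and E

Pairwise distances:
A–B: 102.6856 km
A–C: 106.0134 km
A–D: 35.8307 km
A–E: 29.2399 km
B–C: 46.7644 km
B–D: 82.7792 km
B–E: 74.2870 km
C–D: 101.6759 km
C–E: 84.7116 km
D–E: 20.9480 km
Closest pair: D–E at 20.9480 km.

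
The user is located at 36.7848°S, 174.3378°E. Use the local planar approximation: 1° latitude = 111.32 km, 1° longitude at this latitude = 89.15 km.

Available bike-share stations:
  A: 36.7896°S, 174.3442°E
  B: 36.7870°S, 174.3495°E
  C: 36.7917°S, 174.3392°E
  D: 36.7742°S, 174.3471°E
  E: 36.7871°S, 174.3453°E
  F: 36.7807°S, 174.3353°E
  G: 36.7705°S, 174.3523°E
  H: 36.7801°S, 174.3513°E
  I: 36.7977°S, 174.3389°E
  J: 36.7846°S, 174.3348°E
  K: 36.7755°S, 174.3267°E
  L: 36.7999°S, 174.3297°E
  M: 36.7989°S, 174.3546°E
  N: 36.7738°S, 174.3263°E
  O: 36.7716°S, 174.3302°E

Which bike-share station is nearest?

Distances from 36.7848°S, 174.3378°E:
A: √((-0.0048·111.32)² + (0.0064·89.15)²) = √(0.285515 + 0.325539) = 0.7817 km
B: √((-0.0022·111.32)² + (0.0117·89.15)²) = √(0.059978 + 1.087964) = 1.0714 km
C: √((-0.0069·111.32)² + (0.0014·89.15)²) = √(0.589990 + 0.015578) = 0.7782 km
D: √((0.0106·111.32)² + (0.0093·89.15)²) = √(1.392381 + 0.687399) = 1.4421 km
E: √((-0.0023·111.32)² + (0.0075·89.15)²) = √(0.065554 + 0.447059) = 0.7160 km
F: √((0.0041·111.32)² + (-0.0025·89.15)²) = √(0.208312 + 0.049673) = 0.5079 km
G: √((0.0143·111.32)² + (0.0145·89.15)²) = √(2.534069 + 1.671009) = 2.0506 km
H: √((0.0047·111.32)² + (0.0135·89.15)²) = √(0.273742 + 1.448472) = 1.3123 km
I: √((-0.0129·111.32)² + (0.0011·89.15)²) = √(2.062176 + 0.009617) = 1.4394 km
J: √((0.0002·111.32)² + (-0.0030·89.15)²) = √(0.000496 + 0.071530) = 0.2684 km
K: √((0.0093·111.32)² + (-0.0111·89.15)²) = √(1.071796 + 0.979239) = 1.4321 km
L: √((-0.0151·111.32)² + (-0.0081·89.15)²) = √(2.825532 + 0.521450) = 1.8295 km
M: √((-0.0141·111.32)² + (0.0168·89.15)²) = √(2.463682 + 2.243165) = 2.1695 km
N: √((0.0110·111.32)² + (-0.0115·89.15)²) = √(1.499449 + 1.051086) = 1.5970 km
O: √((0.0132·111.32)² + (-0.0076·89.15)²) = √(2.159207 + 0.459060) = 1.6181 km
Minimum: J at 0.2684 km.

J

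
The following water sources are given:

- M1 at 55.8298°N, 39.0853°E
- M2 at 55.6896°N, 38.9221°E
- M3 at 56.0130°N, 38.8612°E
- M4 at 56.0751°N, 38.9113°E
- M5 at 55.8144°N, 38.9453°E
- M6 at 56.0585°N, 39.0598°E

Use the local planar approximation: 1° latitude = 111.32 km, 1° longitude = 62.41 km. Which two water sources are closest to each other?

M3 and M4

Pairwise distances:
M1–M2: 18.6366 km
M1–M3: 24.7289 km
M1–M4: 29.3868 km
M1–M5: 8.9040 km
M1–M6: 25.5086 km
M2–M3: 36.2010 km
M2–M4: 42.9192 km
M2–M5: 13.9680 km
M2–M6: 41.9555 km
M3–M4: 7.5872 km
M3–M5: 22.7227 km
M3–M6: 13.3896 km
M4–M5: 29.0986 km
M4–M6: 9.4503 km
M5–M6: 28.0971 km
Closest pair: M3–M4 at 7.5872 km.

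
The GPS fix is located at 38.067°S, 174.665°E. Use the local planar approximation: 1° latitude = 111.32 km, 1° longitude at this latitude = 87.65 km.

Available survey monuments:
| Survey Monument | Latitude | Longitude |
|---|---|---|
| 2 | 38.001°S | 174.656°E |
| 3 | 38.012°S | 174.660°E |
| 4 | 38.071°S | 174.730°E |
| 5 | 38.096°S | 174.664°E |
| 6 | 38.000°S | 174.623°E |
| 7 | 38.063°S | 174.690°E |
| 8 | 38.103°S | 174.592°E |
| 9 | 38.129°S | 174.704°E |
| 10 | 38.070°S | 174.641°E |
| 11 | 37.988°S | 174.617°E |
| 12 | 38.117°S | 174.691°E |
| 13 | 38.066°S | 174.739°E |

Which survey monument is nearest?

10

Distances from 38.067°S, 174.665°E:
2: √((0.066·111.32)² + (-0.009·87.65)²) = √(53.98017 + 0.62228) = 7.389 km
3: √((0.055·111.32)² + (-0.005·87.65)²) = √(37.48623 + 0.19206) = 6.138 km
4: √((-0.004·111.32)² + (0.065·87.65)²) = √(0.19827 + 32.45866) = 5.715 km
5: √((-0.029·111.32)² + (-0.001·87.65)²) = √(10.42179 + 0.00768) = 3.229 km
6: √((0.067·111.32)² + (-0.042·87.65)²) = √(55.62833 + 13.55197) = 8.317 km
7: √((0.004·111.32)² + (0.025·87.65)²) = √(0.19827 + 4.80158) = 2.236 km
8: √((-0.036·111.32)² + (-0.073·87.65)²) = √(16.06022 + 40.94016) = 7.550 km
9: √((-0.062·111.32)² + (0.039·87.65)²) = √(47.63540 + 11.68512) = 7.702 km
10: √((-0.003·111.32)² + (-0.024·87.65)²) = √(0.11153 + 4.42513) = 2.130 km
11: √((0.079·111.32)² + (-0.048·87.65)²) = √(77.33936 + 17.70053) = 9.749 km
12: √((-0.050·111.32)² + (0.026·87.65)²) = √(30.98036 + 5.19339) = 6.014 km
13: √((0.001·111.32)² + (0.074·87.65)²) = √(0.01239 + 42.06949) = 6.487 km
Minimum: 10 at 2.130 km.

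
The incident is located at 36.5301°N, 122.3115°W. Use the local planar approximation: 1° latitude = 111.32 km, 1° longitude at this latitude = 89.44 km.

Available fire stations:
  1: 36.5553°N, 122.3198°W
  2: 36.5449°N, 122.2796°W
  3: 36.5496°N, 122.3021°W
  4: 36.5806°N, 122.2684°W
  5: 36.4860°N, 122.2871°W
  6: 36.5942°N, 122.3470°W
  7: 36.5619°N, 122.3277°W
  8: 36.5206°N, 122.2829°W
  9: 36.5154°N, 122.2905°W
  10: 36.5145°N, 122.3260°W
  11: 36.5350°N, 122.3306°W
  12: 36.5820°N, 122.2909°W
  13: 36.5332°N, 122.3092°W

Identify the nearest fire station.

13

Distances from 36.5301°N, 122.3115°W:
1: √((0.0252·111.32)² + (-0.0083·89.44)²) = √(7.869506 + 0.551086) = 2.9018 km
2: √((0.0148·111.32)² + (0.0319·89.44)²) = √(2.714375 + 8.140385) = 3.2947 km
3: √((0.0195·111.32)² + (0.0094·89.44)²) = √(4.712112 + 0.706837) = 2.3279 km
4: √((0.0505·111.32)² + (0.0431·89.44)²) = √(31.603061 + 14.859976) = 6.8164 km
5: √((-0.0441·111.32)² + (0.0244·89.44)²) = √(24.100362 + 4.762590) = 5.3724 km
6: √((0.0641·111.32)² + (-0.0355·89.44)²) = √(50.916959 + 10.081387) = 7.8101 km
7: √((0.0318·111.32)² + (-0.0162·89.44)²) = √(12.531430 + 2.099392) = 3.8250 km
8: √((-0.0095·111.32)² + (0.0286·89.44)²) = √(1.118391 + 6.543282) = 2.7680 km
9: √((-0.0147·111.32)² + (0.0210·89.44)²) = √(2.677818 + 3.527785) = 2.4911 km
10: √((-0.0156·111.32)² + (-0.0145·89.44)²) = √(3.015752 + 1.681898) = 2.1674 km
11: √((0.0049·111.32)² + (-0.0191·89.44)²) = √(0.297535 + 2.918303) = 1.7933 km
12: √((0.0519·111.32)² + (0.0206·89.44)²) = √(33.379599 + 3.394674) = 6.0642 km
13: √((0.0031·111.32)² + (0.0023·89.44)²) = √(0.119088 + 0.042317) = 0.4018 km
Minimum: 13 at 0.4018 km.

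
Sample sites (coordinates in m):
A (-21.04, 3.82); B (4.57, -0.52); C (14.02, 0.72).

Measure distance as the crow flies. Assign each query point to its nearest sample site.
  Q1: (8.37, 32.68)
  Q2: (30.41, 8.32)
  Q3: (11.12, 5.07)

Q1→C; Q2→C; Q3→C

Q1 at (8.37, 32.68):
  A: 41.20 m
  B: 33.42 m
  C: 32.46 m
  → nearest: C (32.46 m)
Q2 at (30.41, 8.32):
  A: 51.65 m
  B: 27.31 m
  C: 18.07 m
  → nearest: C (18.07 m)
Q3 at (11.12, 5.07):
  A: 32.18 m
  B: 8.61 m
  C: 5.23 m
  → nearest: C (5.23 m)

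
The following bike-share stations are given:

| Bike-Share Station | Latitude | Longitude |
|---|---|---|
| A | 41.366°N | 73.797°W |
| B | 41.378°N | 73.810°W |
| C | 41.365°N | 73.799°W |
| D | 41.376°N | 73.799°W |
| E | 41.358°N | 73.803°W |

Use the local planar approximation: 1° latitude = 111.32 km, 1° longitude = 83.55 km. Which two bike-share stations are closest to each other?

A and C

Pairwise distances:
A–B: 1.722 km
A–C: 0.201 km
A–D: 1.126 km
A–E: 1.022 km
B–C: 1.714 km
B–D: 0.946 km
B–E: 2.302 km
C–D: 1.225 km
C–E: 0.848 km
D–E: 2.031 km
Closest pair: A–C at 0.201 km.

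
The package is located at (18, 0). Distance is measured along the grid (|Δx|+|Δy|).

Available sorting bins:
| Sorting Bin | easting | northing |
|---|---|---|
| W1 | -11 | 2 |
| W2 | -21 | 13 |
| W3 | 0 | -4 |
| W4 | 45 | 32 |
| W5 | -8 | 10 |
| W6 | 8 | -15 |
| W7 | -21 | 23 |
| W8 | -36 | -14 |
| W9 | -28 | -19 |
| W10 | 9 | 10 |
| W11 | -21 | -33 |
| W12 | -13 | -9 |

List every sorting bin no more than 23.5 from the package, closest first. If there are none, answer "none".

W10, W3

Distances from (18, 0):
W1: |-29| + |2| = 29 + 2 = 31
W2: |-39| + |13| = 39 + 13 = 52
W3: |-18| + |-4| = 18 + 4 = 22
W4: |27| + |32| = 27 + 32 = 59
W5: |-26| + |10| = 26 + 10 = 36
W6: |-10| + |-15| = 10 + 15 = 25
W7: |-39| + |23| = 39 + 23 = 62
W8: |-54| + |-14| = 54 + 14 = 68
W9: |-46| + |-19| = 46 + 19 = 65
W10: |-9| + |10| = 9 + 10 = 19
W11: |-39| + |-33| = 39 + 33 = 72
W12: |-31| + |-9| = 31 + 9 = 40
Threshold 23.5: W10 (19), W3 (22) are within range.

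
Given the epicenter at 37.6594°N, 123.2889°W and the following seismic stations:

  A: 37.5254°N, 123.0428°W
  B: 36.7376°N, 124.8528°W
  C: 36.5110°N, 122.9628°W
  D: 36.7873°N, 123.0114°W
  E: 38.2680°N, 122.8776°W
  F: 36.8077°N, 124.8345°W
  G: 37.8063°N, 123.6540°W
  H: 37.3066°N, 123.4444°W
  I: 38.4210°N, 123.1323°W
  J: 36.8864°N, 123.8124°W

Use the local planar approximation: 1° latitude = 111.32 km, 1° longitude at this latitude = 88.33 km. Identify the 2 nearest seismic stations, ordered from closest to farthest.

Distances from 37.6594°N, 123.2889°W:
A: √((-0.1340·111.32)² + (0.2461·88.33)²) = √(222.513309 + 472.541209) = 26.3639 km
B: √((-0.9218·111.32)² + (-1.5639·88.33)²) = √(10529.792254 + 19082.462613) = 172.0821 km
C: √((-1.1484·111.32)² + (0.3261·88.33)²) = √(16343.036964 + 829.694208) = 131.0448 km
D: √((-0.8721·111.32)² + (0.2775·88.33)²) = √(9424.948120 + 600.817309) = 100.1287 km
E: √((0.6086·111.32)² + (0.4113·88.33)²) = √(4589.974696 + 1319.878273) = 76.8756 km
F: √((-0.8517·111.32)² + (-1.5456·88.33)²) = √(8989.171989 + 18638.488026) = 166.2157 km
G: √((0.1469·111.32)² + (-0.3651·88.33)²) = √(267.417600 + 1040.016254) = 36.1585 km
H: √((-0.3528·111.32)² + (-0.1555·88.33)²) = √(1542.423198 + 188.658878) = 41.6063 km
I: √((0.7616·111.32)² + (0.1566·88.33)²) = √(7187.870864 + 191.337448) = 85.9023 km
J: √((-0.7730·111.32)² + (-0.5235·88.33)²) = √(7404.664456 + 2138.207423) = 97.6876 km
Sorted: A (26.3639 km) < G (36.1585 km) < H (41.6063 km) < E (76.8756 km) < …

A, G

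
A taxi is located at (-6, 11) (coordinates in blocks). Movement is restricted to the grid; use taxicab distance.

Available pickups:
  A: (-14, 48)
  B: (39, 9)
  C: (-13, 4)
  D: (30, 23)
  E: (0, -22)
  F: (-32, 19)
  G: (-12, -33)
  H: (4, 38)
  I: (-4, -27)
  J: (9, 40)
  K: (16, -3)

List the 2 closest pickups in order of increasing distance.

C, F

Distances from (-6, 11):
A: |-8| + |37| = 8 + 37 = 45 blocks
B: |45| + |-2| = 45 + 2 = 47 blocks
C: |-7| + |-7| = 7 + 7 = 14 blocks
D: |36| + |12| = 36 + 12 = 48 blocks
E: |6| + |-33| = 6 + 33 = 39 blocks
F: |-26| + |8| = 26 + 8 = 34 blocks
G: |-6| + |-44| = 6 + 44 = 50 blocks
H: |10| + |27| = 10 + 27 = 37 blocks
I: |2| + |-38| = 2 + 38 = 40 blocks
J: |15| + |29| = 15 + 29 = 44 blocks
K: |22| + |-14| = 22 + 14 = 36 blocks
Sorted: C (14 blocks) < F (34 blocks) < K (36 blocks) < H (37 blocks) < …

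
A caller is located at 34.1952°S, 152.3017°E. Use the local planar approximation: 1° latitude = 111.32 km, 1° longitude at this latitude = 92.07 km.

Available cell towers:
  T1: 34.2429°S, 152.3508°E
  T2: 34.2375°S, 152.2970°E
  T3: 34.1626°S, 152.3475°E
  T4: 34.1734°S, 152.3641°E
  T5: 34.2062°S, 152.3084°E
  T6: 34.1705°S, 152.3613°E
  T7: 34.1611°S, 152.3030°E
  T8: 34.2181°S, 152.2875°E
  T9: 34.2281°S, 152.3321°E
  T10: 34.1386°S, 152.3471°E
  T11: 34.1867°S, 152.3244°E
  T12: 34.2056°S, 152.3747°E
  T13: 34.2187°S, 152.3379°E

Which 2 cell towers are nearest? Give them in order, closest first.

Distances from 34.1952°S, 152.3017°E:
T1: √((-0.0477·111.32)² + (0.0491·92.07)²) = √(28.195718 + 20.436159) = 6.9737 km
T2: √((-0.0423·111.32)² + (-0.0047·92.07)²) = √(22.173136 + 0.187254) = 4.7287 km
T3: √((0.0326·111.32)² + (0.0458·92.07)²) = √(13.169873 + 17.781453) = 5.5634 km
T4: √((0.0218·111.32)² + (0.0624·92.07)²) = √(5.889242 + 33.006955) = 6.2367 km
T5: √((-0.0110·111.32)² + (0.0067·92.07)²) = √(1.499449 + 0.380527) = 1.3711 km
T6: √((0.0247·111.32)² + (0.0596·92.07)²) = √(7.560322 + 30.111251) = 6.1377 km
T7: √((0.0341·111.32)² + (0.0013·92.07)²) = √(14.409707 + 0.014326) = 3.7979 km
T8: √((-0.0229·111.32)² + (-0.0142·92.07)²) = √(6.498563 + 1.709279) = 2.8649 km
T9: √((-0.0329·111.32)² + (0.0304·92.07)²) = √(13.413379 + 7.833998) = 4.6095 km
T10: √((0.0566·111.32)² + (0.0454·92.07)²) = √(39.698972 + 17.472216) = 7.5612 km
T11: √((0.0085·111.32)² + (0.0227·92.07)²) = √(0.895332 + 4.368054) = 2.2942 km
T12: √((-0.0104·111.32)² + (0.0730·92.07)²) = √(1.340334 + 45.173320) = 6.8201 km
T13: √((-0.0235·111.32)² + (0.0362·92.07)²) = √(6.843561 + 11.108449) = 4.2370 km
Sorted: T5 (1.3711 km) < T11 (2.2942 km) < T8 (2.8649 km) < T7 (3.7979 km) < …

T5, T11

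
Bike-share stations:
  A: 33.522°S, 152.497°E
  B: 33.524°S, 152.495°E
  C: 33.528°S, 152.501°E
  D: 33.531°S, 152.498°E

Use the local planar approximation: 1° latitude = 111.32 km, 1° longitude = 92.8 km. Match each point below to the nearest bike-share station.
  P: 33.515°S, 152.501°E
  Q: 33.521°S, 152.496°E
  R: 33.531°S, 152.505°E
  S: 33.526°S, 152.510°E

P at 33.515°S, 152.501°E:
  A: 0.863 km
  B: 1.146 km
  C: 1.447 km
  D: 1.803 km
  → nearest: A (0.863 km)
Q at 33.521°S, 152.496°E:
  A: 0.145 km
  B: 0.347 km
  C: 0.907 km
  D: 1.129 km
  → nearest: A (0.145 km)
R at 33.531°S, 152.505°E:
  A: 1.247 km
  B: 1.212 km
  C: 0.499 km
  D: 0.650 km
  → nearest: C (0.499 km)
S at 33.526°S, 152.510°E:
  A: 1.286 km
  B: 1.410 km
  C: 0.864 km
  D: 1.245 km
  → nearest: C (0.864 km)

P→A; Q→A; R→C; S→C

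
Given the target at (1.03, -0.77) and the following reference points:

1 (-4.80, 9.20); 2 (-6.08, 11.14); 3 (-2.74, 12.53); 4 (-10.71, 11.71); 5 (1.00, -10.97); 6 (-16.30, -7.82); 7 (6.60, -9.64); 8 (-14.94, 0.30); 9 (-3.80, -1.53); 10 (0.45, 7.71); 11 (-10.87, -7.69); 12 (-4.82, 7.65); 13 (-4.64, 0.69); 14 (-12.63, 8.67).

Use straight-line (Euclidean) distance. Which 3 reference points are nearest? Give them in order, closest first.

Distances from (1.03, -0.77):
1: 11.55
2: 13.87
3: 13.82
4: 17.13
5: 10.20
6: 18.71
7: 10.47
8: 16.01
9: 4.89
10: 8.50
11: 13.77
12: 10.25
13: 5.85
14: 16.60
Sorted: 9 (4.89) < 13 (5.85) < 10 (8.50) < 5 (10.20) < 12 (10.25) < …

9, 13, 10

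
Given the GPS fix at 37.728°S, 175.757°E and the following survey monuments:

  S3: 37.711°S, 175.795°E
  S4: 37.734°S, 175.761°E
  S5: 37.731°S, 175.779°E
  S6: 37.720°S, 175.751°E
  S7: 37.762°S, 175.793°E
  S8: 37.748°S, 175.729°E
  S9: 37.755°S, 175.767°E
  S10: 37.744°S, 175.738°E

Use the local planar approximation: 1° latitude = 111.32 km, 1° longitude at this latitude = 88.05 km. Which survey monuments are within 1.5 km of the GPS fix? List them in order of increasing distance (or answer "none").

Distances from 37.728°S, 175.757°E:
S3: √((0.017·111.32)² + (0.038·88.05)²) = √(3.58133 + 11.19505) = 3.844 km
S4: √((-0.006·111.32)² + (0.004·88.05)²) = √(0.44612 + 0.12404) = 0.755 km
S5: √((-0.003·111.32)² + (0.022·88.05)²) = √(0.11153 + 3.75236) = 1.966 km
S6: √((0.008·111.32)² + (-0.006·88.05)²) = √(0.79310 + 0.27910) = 1.035 km
S7: √((-0.034·111.32)² + (0.036·88.05)²) = √(14.32532 + 10.04763) = 4.937 km
S8: √((-0.020·111.32)² + (-0.028·88.05)²) = √(4.95686 + 6.07820) = 3.322 km
S9: √((-0.027·111.32)² + (0.010·88.05)²) = √(9.03387 + 0.77528) = 3.132 km
S10: √((-0.016·111.32)² + (-0.019·88.05)²) = √(3.17239 + 2.79876) = 2.444 km
Threshold 1.5 km: S4 (0.755 km), S6 (1.035 km) are within range.

S4, S6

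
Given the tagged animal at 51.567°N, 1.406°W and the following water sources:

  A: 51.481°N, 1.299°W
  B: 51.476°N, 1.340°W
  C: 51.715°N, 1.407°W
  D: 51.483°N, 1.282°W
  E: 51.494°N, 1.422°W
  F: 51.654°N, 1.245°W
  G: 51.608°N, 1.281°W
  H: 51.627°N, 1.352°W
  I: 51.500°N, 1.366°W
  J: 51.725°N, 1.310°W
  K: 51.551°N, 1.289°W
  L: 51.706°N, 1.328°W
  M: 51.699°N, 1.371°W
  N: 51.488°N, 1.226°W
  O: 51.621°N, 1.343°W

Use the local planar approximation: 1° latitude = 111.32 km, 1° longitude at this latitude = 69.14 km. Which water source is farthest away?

J

Distances from 51.567°N, 1.406°W:
A: √((-0.086·111.32)² + (0.107·69.14)²) = √(91.65229 + 54.73011) = 12.099 km
B: √((-0.091·111.32)² + (0.066·69.14)²) = √(102.61933 + 20.82316) = 11.110 km
C: √((0.148·111.32)² + (-0.001·69.14)²) = √(271.43749 + 0.00478) = 16.476 km
D: √((-0.084·111.32)² + (0.124·69.14)²) = √(87.43896 + 73.50250) = 12.686 km
E: √((-0.073·111.32)² + (-0.016·69.14)²) = √(66.03773 + 1.22377) = 8.201 km
F: √((0.087·111.32)² + (0.161·69.14)²) = √(93.79613 + 123.91118) = 14.755 km
G: √((0.041·111.32)² + (0.125·69.14)²) = √(20.83119 + 74.69281) = 9.774 km
H: √((0.060·111.32)² + (0.054·69.14)²) = √(44.61171 + 13.93947) = 7.652 km
I: √((-0.067·111.32)² + (0.040·69.14)²) = √(55.62833 + 7.64854) = 7.955 km
J: √((0.158·111.32)² + (0.096·69.14)²) = √(309.35744 + 44.05561) = 18.799 km
K: √((-0.016·111.32)² + (0.117·69.14)²) = √(3.17239 + 65.43807) = 8.283 km
L: √((0.139·111.32)² + (0.078·69.14)²) = √(239.42858 + 29.08359) = 16.386 km
M: √((0.132·111.32)² + (0.035·69.14)²) = √(215.92069 + 5.85592) = 14.892 km
N: √((-0.079·111.32)² + (0.180·69.14)²) = √(77.33936 + 154.88300) = 15.239 km
O: √((0.054·111.32)² + (0.063·69.14)²) = √(36.13549 + 18.97317) = 7.424 km
Maximum: J at 18.799 km.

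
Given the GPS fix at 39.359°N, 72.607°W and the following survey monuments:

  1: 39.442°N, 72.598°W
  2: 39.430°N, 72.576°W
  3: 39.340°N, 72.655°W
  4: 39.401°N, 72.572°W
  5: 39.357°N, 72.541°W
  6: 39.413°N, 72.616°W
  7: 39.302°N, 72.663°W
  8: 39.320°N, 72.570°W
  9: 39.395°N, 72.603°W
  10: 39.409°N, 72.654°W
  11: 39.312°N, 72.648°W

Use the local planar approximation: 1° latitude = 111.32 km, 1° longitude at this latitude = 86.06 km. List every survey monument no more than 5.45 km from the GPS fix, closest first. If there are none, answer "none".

9, 3, 8

Distances from 39.359°N, 72.607°W:
1: √((0.083·111.32)² + (0.009·86.06)²) = √(85.36947 + 0.59991) = 9.272 km
2: √((0.071·111.32)² + (0.031·86.06)²) = √(62.46879 + 7.11748) = 8.342 km
3: √((-0.019·111.32)² + (-0.048·86.06)²) = √(4.47356 + 17.06417) = 4.641 km
4: √((0.042·111.32)² + (0.035·86.06)²) = √(21.85974 + 9.07275) = 5.562 km
5: √((-0.002·111.32)² + (0.066·86.06)²) = √(0.04957 + 32.26195) = 5.684 km
6: √((0.054·111.32)² + (-0.009·86.06)²) = √(36.13549 + 0.59991) = 6.061 km
7: √((-0.057·111.32)² + (-0.056·86.06)²) = √(40.26207 + 23.22623) = 7.968 km
8: √((-0.039·111.32)² + (0.037·86.06)²) = √(18.84845 + 10.13926) = 5.384 km
9: √((0.036·111.32)² + (0.004·86.06)²) = √(16.06022 + 0.11850) = 4.022 km
10: √((0.050·111.32)² + (-0.047·86.06)²) = √(30.98036 + 16.36057) = 6.880 km
11: √((-0.047·111.32)² + (-0.041·86.06)²) = √(27.37424 + 12.45003) = 6.311 km
Threshold 5.45 km: 9 (4.022 km), 3 (4.641 km), 8 (5.384 km) are within range.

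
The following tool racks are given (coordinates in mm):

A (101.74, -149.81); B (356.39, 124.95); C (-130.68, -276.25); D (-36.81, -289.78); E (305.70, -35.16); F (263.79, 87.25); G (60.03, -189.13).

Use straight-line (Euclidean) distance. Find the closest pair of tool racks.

Pairwise distances:
A–B: 374.62 mm
A–C: 264.59 mm
A–D: 196.95 mm
A–E: 233.98 mm
A–F: 287.15 mm
A–G: 57.32 mm
B–C: 631.03 mm
B–D: 571.50 mm
B–E: 167.94 mm
B–F: 99.98 mm
B–G: 431.83 mm
C–D: 94.84 mm
C–E: 498.55 mm
C–F: 536.41 mm
C–G: 209.67 mm
D–E: 426.78 mm
D–F: 482.19 mm
D–G: 139.67 mm
E–F: 129.39 mm
E–G: 289.93 mm
F–G: 343.37 mm
Closest pair: A–G at 57.32 mm.

A and G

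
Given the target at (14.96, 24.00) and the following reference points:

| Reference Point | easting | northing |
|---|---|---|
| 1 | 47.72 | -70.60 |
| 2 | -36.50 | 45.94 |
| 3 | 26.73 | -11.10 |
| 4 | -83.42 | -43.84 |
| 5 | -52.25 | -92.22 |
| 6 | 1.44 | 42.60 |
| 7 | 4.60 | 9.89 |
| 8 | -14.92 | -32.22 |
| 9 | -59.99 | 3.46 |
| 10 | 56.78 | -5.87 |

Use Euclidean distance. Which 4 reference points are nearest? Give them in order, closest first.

Distances from (14.96, 24.00):
1: √((32.76)² + (-94.60)²) = √(1073.2176 + 8949.1600) = 100.11
2: √((-51.46)² + (21.94)²) = √(2648.1316 + 481.3636) = 55.94
3: √((11.77)² + (-35.10)²) = √(138.5329 + 1232.0100) = 37.02
4: √((-98.38)² + (-67.84)²) = √(9678.6244 + 4602.2656) = 119.50
5: √((-67.21)² + (-116.22)²) = √(4517.1841 + 13507.0884) = 134.25
6: √((-13.52)² + (18.60)²) = √(182.7904 + 345.9600) = 22.99
7: √((-10.36)² + (-14.11)²) = √(107.3296 + 199.0921) = 17.50
8: √((-29.88)² + (-56.22)²) = √(892.8144 + 3160.6884) = 63.67
9: √((-74.95)² + (-20.54)²) = √(5617.5025 + 421.8916) = 77.71
10: √((41.82)² + (-29.87)²) = √(1748.9124 + 892.2169) = 51.39
Sorted: 7 (17.50) < 6 (22.99) < 3 (37.02) < 10 (51.39) < 2 (55.94) < 8 (63.67) < …

7, 6, 3, 10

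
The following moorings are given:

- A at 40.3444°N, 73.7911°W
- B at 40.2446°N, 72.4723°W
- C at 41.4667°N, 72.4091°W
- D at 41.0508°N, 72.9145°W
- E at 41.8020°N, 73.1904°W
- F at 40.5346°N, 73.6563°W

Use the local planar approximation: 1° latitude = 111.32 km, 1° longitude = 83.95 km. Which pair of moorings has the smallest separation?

A and F

Pairwise distances:
A–B: √((-0.0998·111.32)² + (1.3188·83.95)²) = √(123.426234 + 12257.425940) = 111.2693 km
A–C: √((1.1223·111.32)² + (1.3820·83.95)²) = √(15608.613299 + 13460.385157) = 170.4963 km
A–D: √((0.7064·111.32)² + (0.8766·83.95)²) = √(6183.690954 + 5415.571993) = 107.6999 km
A–E: √((1.4576·111.32)² + (0.6007·83.95)²) = √(26328.317985 + 2543.060339) = 169.9158 km
A–F: √((0.1902·111.32)² + (0.1348·83.95)²) = √(448.298639 + 128.062267) = 24.0075 km
B–C: √((1.2221·111.32)² + (0.0632·83.95)²) = √(18508.016735 + 28.149816) = 136.1476 km
B–D: √((0.8062·111.32)² + (-0.4422·83.95)²) = √(8054.377543 + 1378.094113) = 97.1209 km
B–E: √((1.5574·111.32)² + (-0.7181·83.95)²) = √(30057.076456 + 3634.220337) = 183.5519 km
B–F: √((0.2900·111.32)² + (-1.1840·83.95)²) = √(1042.179176 + 9879.723850) = 104.5079 km
C–D: √((-0.4159·111.32)² + (-0.5054·83.95)²) = √(2143.503693 + 1800.163187) = 62.7986 km
C–E: √((0.3353·111.32)² + (-0.7813·83.95)²) = √(1393.200117 + 4302.065809) = 75.4670 km
C–F: √((-0.9321·111.32)² + (-1.2472·83.95)²) = √(10766.422319 + 10962.600942) = 147.4077 km
D–E: √((0.7512·111.32)² + (-0.2759·83.95)²) = √(6992.903801 + 536.469211) = 86.7720 km
D–F: √((-0.5162·111.32)² + (-0.7418·83.95)²) = √(3302.040501 + 3878.064776) = 84.7355 km
E–F: √((-1.2674·111.32)² + (-0.4659·83.95)²) = √(19905.532539 + 1529.772402) = 146.4080 km
Closest pair: A–F at 24.0075 km.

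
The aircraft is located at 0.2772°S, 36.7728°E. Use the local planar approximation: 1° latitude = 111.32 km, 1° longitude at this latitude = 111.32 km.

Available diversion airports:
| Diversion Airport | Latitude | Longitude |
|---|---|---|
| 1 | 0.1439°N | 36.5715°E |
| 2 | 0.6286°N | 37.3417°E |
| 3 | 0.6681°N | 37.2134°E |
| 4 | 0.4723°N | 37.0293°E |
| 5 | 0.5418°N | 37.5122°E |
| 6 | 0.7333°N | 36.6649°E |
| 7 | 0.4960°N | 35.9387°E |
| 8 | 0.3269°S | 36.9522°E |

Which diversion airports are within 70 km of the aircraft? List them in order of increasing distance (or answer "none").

Distances from 0.2772°S, 36.7728°E:
1: 51.9576 km
2: 119.0719 km
3: 116.0999 km
4: 88.1850 km
5: 122.8296 km
6: 113.1283 km
7: 126.6096 km
8: 20.7230 km
Threshold 70 km: 8 (20.7230 km), 1 (51.9576 km) are within range.

8, 1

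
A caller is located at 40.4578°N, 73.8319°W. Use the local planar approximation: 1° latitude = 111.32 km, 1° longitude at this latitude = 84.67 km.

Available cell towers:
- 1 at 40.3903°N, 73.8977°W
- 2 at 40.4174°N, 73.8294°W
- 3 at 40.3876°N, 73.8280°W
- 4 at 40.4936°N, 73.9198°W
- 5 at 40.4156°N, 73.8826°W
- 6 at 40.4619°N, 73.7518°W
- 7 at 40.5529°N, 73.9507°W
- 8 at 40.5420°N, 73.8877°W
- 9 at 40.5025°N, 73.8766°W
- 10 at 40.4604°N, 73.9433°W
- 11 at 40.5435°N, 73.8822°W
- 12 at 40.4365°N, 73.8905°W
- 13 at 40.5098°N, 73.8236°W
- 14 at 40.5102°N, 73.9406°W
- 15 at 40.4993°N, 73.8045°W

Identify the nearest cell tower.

2

Distances from 40.4578°N, 73.8319°W:
1: 9.3542 km
2: 4.5023 km
3: 7.8216 km
4: 8.4423 km
5: 6.3637 km
6: 6.7974 km
7: 14.6032 km
8: 10.4965 km
9: 6.2518 km
10: 9.4367 km
11: 10.4476 km
12: 5.4991 km
13: 5.8311 km
14: 10.8965 km
15: 5.1696 km
Minimum: 2 at 4.5023 km.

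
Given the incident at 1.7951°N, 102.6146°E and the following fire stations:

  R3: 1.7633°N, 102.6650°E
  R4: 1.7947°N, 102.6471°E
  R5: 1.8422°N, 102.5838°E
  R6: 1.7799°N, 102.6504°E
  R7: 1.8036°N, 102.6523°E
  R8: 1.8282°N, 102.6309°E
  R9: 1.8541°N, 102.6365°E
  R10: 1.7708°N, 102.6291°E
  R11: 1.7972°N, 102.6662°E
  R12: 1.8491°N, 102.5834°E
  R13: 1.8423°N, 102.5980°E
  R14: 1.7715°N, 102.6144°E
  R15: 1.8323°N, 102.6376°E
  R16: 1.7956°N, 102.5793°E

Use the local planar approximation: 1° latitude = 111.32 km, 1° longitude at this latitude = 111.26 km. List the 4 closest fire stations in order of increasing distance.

R14, R10, R4, R16

Distances from 1.7951°N, 102.6146°E:
R3: √((-0.0318·111.32)² + (0.0504·111.26)²) = √(12.531430 + 31.444101) = 6.6314 km
R4: √((-0.0004·111.32)² + (0.0325·111.26)²) = √(0.001983 + 13.075094) = 3.6162 km
R5: √((0.0471·111.32)² + (-0.0308·111.26)²) = √(27.490853 + 11.743013) = 6.2637 km
R6: √((-0.0152·111.32)² + (0.0358·111.26)²) = √(2.863081 + 15.865149) = 4.3276 km
R7: √((0.0085·111.32)² + (0.0377·111.26)²) = √(0.895332 + 17.593847) = 4.2999 km
R8: √((0.0331·111.32)² + (0.0163·111.26)²) = √(13.576955 + 3.288920) = 4.1068 km
R9: √((0.0590·111.32)² + (0.0219·111.26)²) = √(43.137048 + 5.936990) = 7.0053 km
R10: √((-0.0243·111.32)² + (0.0145·111.26)²) = √(7.317436 + 2.602640) = 3.1496 km
R11: √((0.0021·111.32)² + (0.0516·111.26)²) = √(0.054649 + 32.959265) = 5.7458 km
R12: √((0.0540·111.32)² + (-0.0312·111.26)²) = √(36.135487 + 12.050007) = 6.9416 km
R13: √((0.0472·111.32)² + (-0.0166·111.26)²) = √(27.607711 + 3.411099) = 5.5695 km
R14: √((-0.0236·111.32)² + (-0.0002·111.26)²) = √(6.901928 + 0.000495) = 2.6272 km
R15: √((0.0372·111.32)² + (0.0230·111.26)²) = √(17.148742 + 6.548379) = 4.8680 km
R16: √((0.0005·111.32)² + (-0.0353·111.26)²) = √(0.003098 + 15.425083) = 3.9279 km
Sorted: R14 (2.6272 km) < R10 (3.1496 km) < R4 (3.6162 km) < R16 (3.9279 km) < R8 (4.1068 km) < R7 (4.2999 km) < …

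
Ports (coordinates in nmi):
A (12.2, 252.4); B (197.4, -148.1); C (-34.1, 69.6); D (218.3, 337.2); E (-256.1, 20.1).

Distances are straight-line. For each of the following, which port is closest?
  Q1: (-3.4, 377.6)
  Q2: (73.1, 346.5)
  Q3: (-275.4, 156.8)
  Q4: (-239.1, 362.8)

Q1→A; Q2→A; Q3→E; Q4→A

Q1 at (-3.4, 377.6):
  A: 126.2 nmi
  B: 562.7 nmi
  C: 309.5 nmi
  D: 225.4 nmi
  E: 437.8 nmi
  → nearest: A (126.2 nmi)
Q2 at (73.1, 346.5):
  A: 112.1 nmi
  B: 510.0 nmi
  C: 296.9 nmi
  D: 145.5 nmi
  E: 463.6 nmi
  → nearest: A (112.1 nmi)
Q3 at (-275.4, 156.8):
  A: 303.1 nmi
  B: 562.6 nmi
  C: 256.6 nmi
  D: 525.6 nmi
  E: 138.1 nmi
  → nearest: E (138.1 nmi)
Q4 at (-239.1, 362.8):
  A: 274.5 nmi
  B: 672.0 nmi
  C: 357.8 nmi
  D: 458.1 nmi
  E: 343.1 nmi
  → nearest: A (274.5 nmi)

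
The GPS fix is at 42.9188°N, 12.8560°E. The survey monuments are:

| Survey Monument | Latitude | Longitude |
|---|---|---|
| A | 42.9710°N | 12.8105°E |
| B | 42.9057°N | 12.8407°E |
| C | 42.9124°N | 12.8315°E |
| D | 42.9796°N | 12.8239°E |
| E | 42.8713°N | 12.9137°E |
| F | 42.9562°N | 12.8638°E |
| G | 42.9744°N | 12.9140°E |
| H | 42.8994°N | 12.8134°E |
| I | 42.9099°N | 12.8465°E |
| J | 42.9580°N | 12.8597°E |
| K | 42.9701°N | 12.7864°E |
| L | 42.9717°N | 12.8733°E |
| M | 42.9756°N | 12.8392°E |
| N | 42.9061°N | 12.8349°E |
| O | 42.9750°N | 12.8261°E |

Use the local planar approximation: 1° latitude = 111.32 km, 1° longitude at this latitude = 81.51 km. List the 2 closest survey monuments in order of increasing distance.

Distances from 42.9188°N, 12.8560°E:
A: √((0.0522·111.32)² + (-0.0455·81.51)²) = √(33.766605 + 13.754493) = 6.8936 km
B: √((-0.0131·111.32)² + (-0.0153·81.51)²) = √(2.126616 + 1.555266) = 1.9188 km
C: √((-0.0064·111.32)² + (-0.0245·81.51)²) = √(0.507582 + 3.987989) = 2.1203 km
D: √((0.0608·111.32)² + (-0.0321·81.51)²) = √(45.809289 + 6.845920) = 7.2564 km
E: √((-0.0475·111.32)² + (0.0577·81.51)²) = √(27.959771 + 22.119404) = 7.0767 km
F: √((0.0374·111.32)² + (0.0078·81.51)²) = √(17.333633 + 0.404214) = 4.2116 km
G: √((0.0556·111.32)² + (0.0580·81.51)²) = √(38.308573 + 22.350013) = 7.7884 km
H: √((-0.0194·111.32)² + (-0.0426·81.51)²) = √(4.663907 + 12.057048) = 4.0891 km
I: √((-0.0089·111.32)² + (-0.0095·81.51)²) = √(0.981582 + 0.599610) = 1.2575 km
J: √((0.0392·111.32)² + (0.0037·81.51)²) = √(19.042262 + 0.090955) = 4.3742 km
K: √((0.0513·111.32)² + (-0.0696·81.51)²) = √(32.612277 + 32.184018) = 8.0496 km
L: √((0.0529·111.32)² + (0.0173·81.51)²) = √(34.678295 + 1.988447) = 6.0553 km
M: √((0.0568·111.32)² + (-0.0168·81.51)²) = √(39.980025 + 1.875169) = 6.4696 km
N: √((-0.0127·111.32)² + (-0.0211·81.51)²) = √(1.998729 + 2.957922) = 2.2264 km
O: √((0.0562·111.32)² + (-0.0299·81.51)²) = √(39.139838 + 5.939695) = 6.7141 km
Sorted: I (1.2575 km) < B (1.9188 km) < C (2.1203 km) < N (2.2264 km) < …

I, B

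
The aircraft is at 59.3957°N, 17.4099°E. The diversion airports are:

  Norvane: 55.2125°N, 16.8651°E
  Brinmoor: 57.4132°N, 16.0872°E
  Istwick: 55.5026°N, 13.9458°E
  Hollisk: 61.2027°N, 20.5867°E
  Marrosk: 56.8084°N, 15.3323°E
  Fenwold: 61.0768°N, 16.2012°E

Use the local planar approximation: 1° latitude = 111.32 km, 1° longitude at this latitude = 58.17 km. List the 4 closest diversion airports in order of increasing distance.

Distances from 59.3957°N, 17.4099°E:
Norvane: 466.7509 km
Brinmoor: 233.7197 km
Istwick: 477.9363 km
Hollisk: 273.1527 km
Marrosk: 312.3463 km
Fenwold: 199.9122 km
Sorted: Fenwold (199.9122 km) < Brinmoor (233.7197 km) < Hollisk (273.1527 km) < Marrosk (312.3463 km) < Norvane (466.7509 km) < Istwick (477.9363 km)

Fenwold, Brinmoor, Hollisk, Marrosk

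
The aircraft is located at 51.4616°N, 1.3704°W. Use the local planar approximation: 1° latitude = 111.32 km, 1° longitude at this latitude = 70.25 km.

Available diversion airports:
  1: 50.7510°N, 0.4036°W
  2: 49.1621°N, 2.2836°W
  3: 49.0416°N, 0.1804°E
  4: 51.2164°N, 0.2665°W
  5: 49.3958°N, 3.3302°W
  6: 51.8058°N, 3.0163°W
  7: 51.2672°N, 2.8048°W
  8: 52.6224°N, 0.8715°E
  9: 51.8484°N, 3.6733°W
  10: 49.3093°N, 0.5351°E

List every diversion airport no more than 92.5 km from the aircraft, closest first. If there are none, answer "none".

Distances from 51.4616°N, 1.3704°W:
1: √((-0.7106·111.32)² + (0.9668·70.25)²) = √(6257.441550 + 4612.813973) = 104.2605 km
2: √((-2.2995·111.32)² + (-0.9132·70.25)²) = √(65525.934467 + 4115.517595) = 263.8967 km
3: √((-2.4200·111.32)² + (1.5508·70.25)²) = √(72573.342751 + 11868.729770) = 290.5892 km
4: √((-0.2452·111.32)² + (1.1039·70.25)²) = √(745.053273 + 6013.843524) = 82.2125 km
5: √((-2.0658·111.32)² + (-1.9598·70.25)²) = √(52883.834995 + 18954.667208) = 268.0271 km
6: √((0.3442·111.32)² + (-1.6459·70.25)²) = √(1468.142218 + 13369.019219) = 121.8079 km
7: √((-0.1944·111.32)² + (-1.4344·70.25)²) = √(468.315915 + 10153.907676) = 103.0642 km
8: √((1.1608·111.32)² + (2.2419·70.25)²) = √(16697.874561 + 24804.194668) = 203.7206 km
9: √((0.3868·111.32)² + (-2.3029·70.25)²) = √(1854.040967 + 26172.355863) = 167.4109 km
10: √((-2.1523·111.32)² + (1.9055·70.25)²) = √(57405.302087 + 17918.867717) = 274.4525 km
Threshold 92.5 km: 4 (82.2125 km) is within range.

4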